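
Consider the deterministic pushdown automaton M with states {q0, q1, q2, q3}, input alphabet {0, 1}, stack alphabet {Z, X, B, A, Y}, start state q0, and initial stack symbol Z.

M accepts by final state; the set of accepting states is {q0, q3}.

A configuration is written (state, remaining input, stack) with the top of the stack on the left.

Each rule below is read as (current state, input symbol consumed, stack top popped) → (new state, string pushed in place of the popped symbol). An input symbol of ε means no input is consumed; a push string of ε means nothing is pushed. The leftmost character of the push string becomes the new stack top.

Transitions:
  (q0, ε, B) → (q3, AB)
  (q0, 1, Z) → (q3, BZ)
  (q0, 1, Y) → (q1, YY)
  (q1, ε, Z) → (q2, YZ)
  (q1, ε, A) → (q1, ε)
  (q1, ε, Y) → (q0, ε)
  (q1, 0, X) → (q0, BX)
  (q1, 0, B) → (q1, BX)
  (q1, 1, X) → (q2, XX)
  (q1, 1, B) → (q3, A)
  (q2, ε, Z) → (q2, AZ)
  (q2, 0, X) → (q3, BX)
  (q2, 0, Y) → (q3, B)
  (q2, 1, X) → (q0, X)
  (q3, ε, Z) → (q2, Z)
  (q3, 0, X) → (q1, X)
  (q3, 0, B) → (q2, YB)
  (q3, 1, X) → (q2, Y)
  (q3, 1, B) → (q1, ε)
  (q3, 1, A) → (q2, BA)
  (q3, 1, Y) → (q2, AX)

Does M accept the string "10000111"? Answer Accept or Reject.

(q0, 10000111, Z)
  read 1, top Z: go to q3, push BZ → (q3, 0000111, BZ)
  read 0, top B: go to q2, push YB → (q2, 000111, YBZ)
  read 0, top Y: go to q3, push B → (q3, 00111, BBZ)
  read 0, top B: go to q2, push YB → (q2, 0111, YBBZ)
  read 0, top Y: go to q3, push B → (q3, 111, BBBZ)
  read 1, top B: go to q1, push ε → (q1, 11, BBZ)
  read 1, top B: go to q3, push A → (q3, 1, ABZ)
  read 1, top A: go to q2, push BA → (q2, ε, BABZ)
All input consumed; state q2 ∉ F and no further ε-move applies.

Reject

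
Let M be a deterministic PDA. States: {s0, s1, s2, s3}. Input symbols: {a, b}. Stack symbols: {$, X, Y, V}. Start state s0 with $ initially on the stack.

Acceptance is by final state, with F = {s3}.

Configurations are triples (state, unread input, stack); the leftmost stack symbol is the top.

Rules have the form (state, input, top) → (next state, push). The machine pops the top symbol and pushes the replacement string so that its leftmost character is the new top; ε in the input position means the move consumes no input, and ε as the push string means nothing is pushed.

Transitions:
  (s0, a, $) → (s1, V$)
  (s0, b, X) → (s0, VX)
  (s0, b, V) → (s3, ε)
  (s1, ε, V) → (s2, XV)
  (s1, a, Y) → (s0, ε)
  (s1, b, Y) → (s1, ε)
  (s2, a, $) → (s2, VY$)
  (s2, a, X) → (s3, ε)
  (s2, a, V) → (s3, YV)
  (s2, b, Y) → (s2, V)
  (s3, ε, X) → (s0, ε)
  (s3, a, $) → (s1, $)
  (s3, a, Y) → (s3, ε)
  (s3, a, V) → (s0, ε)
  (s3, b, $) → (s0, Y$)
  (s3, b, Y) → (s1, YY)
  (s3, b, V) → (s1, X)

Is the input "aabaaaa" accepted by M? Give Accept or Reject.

(s0, aabaaaa, $)
  read a, top $: go to s1, push V$ → (s1, abaaaa, V$)
  ε-move, top V: go to s2, push XV → (s2, abaaaa, XV$)
  read a, top X: go to s3, push ε → (s3, baaaa, V$)
  read b, top V: go to s1, push X → (s1, aaaa, X$)
No transition applies at (s1, aaaa, X$); input not fully consumed.

Reject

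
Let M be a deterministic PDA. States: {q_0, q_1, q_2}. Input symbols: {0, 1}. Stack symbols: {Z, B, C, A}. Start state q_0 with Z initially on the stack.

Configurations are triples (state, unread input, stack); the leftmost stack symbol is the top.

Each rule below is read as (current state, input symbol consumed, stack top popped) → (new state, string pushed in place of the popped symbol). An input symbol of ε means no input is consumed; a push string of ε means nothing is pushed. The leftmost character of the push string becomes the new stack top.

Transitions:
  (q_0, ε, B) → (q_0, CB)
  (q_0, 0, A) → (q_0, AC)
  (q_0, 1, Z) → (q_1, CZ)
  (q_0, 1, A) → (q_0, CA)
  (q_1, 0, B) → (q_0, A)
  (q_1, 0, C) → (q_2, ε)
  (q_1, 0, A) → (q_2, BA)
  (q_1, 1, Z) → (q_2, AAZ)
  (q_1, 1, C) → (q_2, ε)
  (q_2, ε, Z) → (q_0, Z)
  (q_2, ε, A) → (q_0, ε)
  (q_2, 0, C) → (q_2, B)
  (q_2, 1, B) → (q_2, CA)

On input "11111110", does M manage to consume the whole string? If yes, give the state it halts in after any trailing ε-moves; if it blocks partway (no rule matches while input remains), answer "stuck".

(q_0, 11111110, Z)
  read 1, top Z: go to q_1, push CZ → (q_1, 1111110, CZ)
  read 1, top C: go to q_2, push ε → (q_2, 111110, Z)
  ε-move, top Z: go to q_0, push Z → (q_0, 111110, Z)
  read 1, top Z: go to q_1, push CZ → (q_1, 11110, CZ)
  read 1, top C: go to q_2, push ε → (q_2, 1110, Z)
  ε-move, top Z: go to q_0, push Z → (q_0, 1110, Z)
  read 1, top Z: go to q_1, push CZ → (q_1, 110, CZ)
  read 1, top C: go to q_2, push ε → (q_2, 10, Z)
  ε-move, top Z: go to q_0, push Z → (q_0, 10, Z)
  read 1, top Z: go to q_1, push CZ → (q_1, 0, CZ)
  read 0, top C: go to q_2, push ε → (q_2, ε, Z)
  ε-move, top Z: go to q_0, push Z → (q_0, ε, Z)
All input consumed; M is in state q_0.

q_0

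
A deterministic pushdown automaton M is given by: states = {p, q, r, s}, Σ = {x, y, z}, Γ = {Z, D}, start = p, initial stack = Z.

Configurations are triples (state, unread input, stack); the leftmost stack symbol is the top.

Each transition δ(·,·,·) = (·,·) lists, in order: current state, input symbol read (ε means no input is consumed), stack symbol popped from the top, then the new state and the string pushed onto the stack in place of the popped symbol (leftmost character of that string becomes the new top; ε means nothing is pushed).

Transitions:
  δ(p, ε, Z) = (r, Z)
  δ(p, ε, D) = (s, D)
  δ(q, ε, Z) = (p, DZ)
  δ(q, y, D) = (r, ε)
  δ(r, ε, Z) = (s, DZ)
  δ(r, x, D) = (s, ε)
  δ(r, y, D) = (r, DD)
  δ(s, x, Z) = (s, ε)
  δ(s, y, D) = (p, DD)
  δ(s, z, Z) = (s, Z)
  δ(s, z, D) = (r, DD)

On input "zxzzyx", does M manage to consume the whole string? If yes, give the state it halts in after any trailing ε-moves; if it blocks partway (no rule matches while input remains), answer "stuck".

(p, zxzzyx, Z)
  ε-move, top Z: go to r, push Z → (r, zxzzyx, Z)
  ε-move, top Z: go to s, push DZ → (s, zxzzyx, DZ)
  read z, top D: go to r, push DD → (r, xzzyx, DDZ)
  read x, top D: go to s, push ε → (s, zzyx, DZ)
  read z, top D: go to r, push DD → (r, zyx, DDZ)
No transition for (r, z, top D); M blocks with input zyx remaining.

stuck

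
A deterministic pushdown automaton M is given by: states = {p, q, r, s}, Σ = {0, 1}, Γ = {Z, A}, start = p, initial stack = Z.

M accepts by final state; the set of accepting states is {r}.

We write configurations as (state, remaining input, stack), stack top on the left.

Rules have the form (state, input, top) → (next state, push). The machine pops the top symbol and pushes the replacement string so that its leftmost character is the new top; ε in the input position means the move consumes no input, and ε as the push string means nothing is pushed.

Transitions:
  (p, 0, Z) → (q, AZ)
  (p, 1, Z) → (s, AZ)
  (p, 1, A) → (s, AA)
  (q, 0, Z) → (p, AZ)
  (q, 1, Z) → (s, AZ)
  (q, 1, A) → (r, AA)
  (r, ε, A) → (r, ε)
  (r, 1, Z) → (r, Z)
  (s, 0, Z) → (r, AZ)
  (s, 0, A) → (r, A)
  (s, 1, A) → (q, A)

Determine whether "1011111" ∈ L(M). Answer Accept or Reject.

(p, 1011111, Z) ⊢ (s, 011111, AZ) ⊢ (r, 11111, AZ) ⊢ (r, 11111, Z) ⊢ (r, 1111, Z) ⊢ (r, 111, Z) ⊢ (r, 11, Z) ⊢ (r, 1, Z) ⊢ (r, ε, Z)
All input consumed; state r ∈ F.

Accept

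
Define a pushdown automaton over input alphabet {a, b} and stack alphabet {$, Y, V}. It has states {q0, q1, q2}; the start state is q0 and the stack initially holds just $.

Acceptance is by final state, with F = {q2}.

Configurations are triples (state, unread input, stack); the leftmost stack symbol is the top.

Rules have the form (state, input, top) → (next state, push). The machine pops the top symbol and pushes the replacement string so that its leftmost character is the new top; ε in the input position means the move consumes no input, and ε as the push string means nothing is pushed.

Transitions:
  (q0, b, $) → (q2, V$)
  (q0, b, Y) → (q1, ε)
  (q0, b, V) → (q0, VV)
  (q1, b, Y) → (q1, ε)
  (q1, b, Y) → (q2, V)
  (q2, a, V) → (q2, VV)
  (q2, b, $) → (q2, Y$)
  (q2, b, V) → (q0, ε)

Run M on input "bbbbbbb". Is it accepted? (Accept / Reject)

Accept

One accepting computation: (q0, bbbbbbb, $) ⊢ (q2, bbbbbb, V$) ⊢ (q0, bbbbb, $) ⊢ (q2, bbbb, V$) ⊢ (q0, bbb, $) ⊢ (q2, bb, V$) ⊢ (q0, b, $) ⊢ (q2, ε, V$)
All input consumed and state q2 ∈ F.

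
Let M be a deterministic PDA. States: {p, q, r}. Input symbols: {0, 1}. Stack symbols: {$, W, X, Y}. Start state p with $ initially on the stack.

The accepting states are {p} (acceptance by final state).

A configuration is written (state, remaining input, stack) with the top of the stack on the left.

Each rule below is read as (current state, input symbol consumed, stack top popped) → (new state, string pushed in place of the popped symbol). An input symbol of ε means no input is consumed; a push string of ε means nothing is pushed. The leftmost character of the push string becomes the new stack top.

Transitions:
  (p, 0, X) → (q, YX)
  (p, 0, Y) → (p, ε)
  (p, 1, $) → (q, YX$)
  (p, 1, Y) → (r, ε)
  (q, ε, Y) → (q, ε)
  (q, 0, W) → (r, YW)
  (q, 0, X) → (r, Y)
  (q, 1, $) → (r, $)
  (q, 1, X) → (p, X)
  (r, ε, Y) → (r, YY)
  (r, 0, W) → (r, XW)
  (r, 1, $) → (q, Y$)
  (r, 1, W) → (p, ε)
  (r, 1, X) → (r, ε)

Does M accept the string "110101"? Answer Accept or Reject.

Accept

(p, 110101, $)
  read 1, top $: go to q, push YX$ → (q, 10101, YX$)
  ε-move, top Y: go to q, push ε → (q, 10101, X$)
  read 1, top X: go to p, push X → (p, 0101, X$)
  read 0, top X: go to q, push YX → (q, 101, YX$)
  ε-move, top Y: go to q, push ε → (q, 101, X$)
  read 1, top X: go to p, push X → (p, 01, X$)
  read 0, top X: go to q, push YX → (q, 1, YX$)
  ε-move, top Y: go to q, push ε → (q, 1, X$)
  read 1, top X: go to p, push X → (p, ε, X$)
All input consumed; state p ∈ F.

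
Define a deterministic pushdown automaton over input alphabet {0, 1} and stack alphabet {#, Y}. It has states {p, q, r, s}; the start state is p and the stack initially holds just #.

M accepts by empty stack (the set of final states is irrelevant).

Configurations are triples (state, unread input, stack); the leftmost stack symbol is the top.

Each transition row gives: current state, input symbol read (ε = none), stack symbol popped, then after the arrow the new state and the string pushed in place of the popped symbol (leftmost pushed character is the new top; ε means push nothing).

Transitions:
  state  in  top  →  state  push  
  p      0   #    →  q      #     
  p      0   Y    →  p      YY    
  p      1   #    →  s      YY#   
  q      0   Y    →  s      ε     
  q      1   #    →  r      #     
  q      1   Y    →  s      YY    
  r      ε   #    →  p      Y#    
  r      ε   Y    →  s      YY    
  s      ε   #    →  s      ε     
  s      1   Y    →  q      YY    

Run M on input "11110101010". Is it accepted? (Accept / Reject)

(p, 11110101010, #)
  read 1, top #: go to s, push YY# → (s, 1110101010, YY#)
  read 1, top Y: go to q, push YY → (q, 110101010, YYY#)
  read 1, top Y: go to s, push YY → (s, 10101010, YYYY#)
  read 1, top Y: go to q, push YY → (q, 0101010, YYYYY#)
  read 0, top Y: go to s, push ε → (s, 101010, YYYY#)
  read 1, top Y: go to q, push YY → (q, 01010, YYYYY#)
  read 0, top Y: go to s, push ε → (s, 1010, YYYY#)
  read 1, top Y: go to q, push YY → (q, 010, YYYYY#)
  read 0, top Y: go to s, push ε → (s, 10, YYYY#)
  read 1, top Y: go to q, push YY → (q, 0, YYYYY#)
  read 0, top Y: go to s, push ε → (s, ε, YYYY#)
All input consumed; stack is YYYY#, not empty, and no further ε-move applies.

Reject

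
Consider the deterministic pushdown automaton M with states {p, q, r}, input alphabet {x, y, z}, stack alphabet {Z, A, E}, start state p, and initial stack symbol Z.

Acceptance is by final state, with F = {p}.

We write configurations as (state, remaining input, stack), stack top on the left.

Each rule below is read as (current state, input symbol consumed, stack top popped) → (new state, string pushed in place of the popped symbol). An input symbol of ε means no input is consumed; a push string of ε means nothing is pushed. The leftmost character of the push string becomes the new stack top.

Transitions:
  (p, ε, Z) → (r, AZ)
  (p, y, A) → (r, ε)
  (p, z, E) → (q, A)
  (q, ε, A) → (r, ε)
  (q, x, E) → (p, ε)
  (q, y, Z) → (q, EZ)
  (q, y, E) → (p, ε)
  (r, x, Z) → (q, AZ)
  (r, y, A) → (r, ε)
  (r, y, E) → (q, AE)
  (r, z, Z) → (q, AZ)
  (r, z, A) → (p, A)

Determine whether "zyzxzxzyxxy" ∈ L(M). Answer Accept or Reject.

(p, zyzxzxzyxxy, Z)
  ε-move, top Z: go to r, push AZ → (r, zyzxzxzyxxy, AZ)
  read z, top A: go to p, push A → (p, yzxzxzyxxy, AZ)
  read y, top A: go to r, push ε → (r, zxzxzyxxy, Z)
  read z, top Z: go to q, push AZ → (q, xzxzyxxy, AZ)
  ε-move, top A: go to r, push ε → (r, xzxzyxxy, Z)
  read x, top Z: go to q, push AZ → (q, zxzyxxy, AZ)
  ε-move, top A: go to r, push ε → (r, zxzyxxy, Z)
  read z, top Z: go to q, push AZ → (q, xzyxxy, AZ)
  ε-move, top A: go to r, push ε → (r, xzyxxy, Z)
  read x, top Z: go to q, push AZ → (q, zyxxy, AZ)
  ε-move, top A: go to r, push ε → (r, zyxxy, Z)
  read z, top Z: go to q, push AZ → (q, yxxy, AZ)
  ε-move, top A: go to r, push ε → (r, yxxy, Z)
No transition applies at (r, yxxy, Z); input not fully consumed.

Reject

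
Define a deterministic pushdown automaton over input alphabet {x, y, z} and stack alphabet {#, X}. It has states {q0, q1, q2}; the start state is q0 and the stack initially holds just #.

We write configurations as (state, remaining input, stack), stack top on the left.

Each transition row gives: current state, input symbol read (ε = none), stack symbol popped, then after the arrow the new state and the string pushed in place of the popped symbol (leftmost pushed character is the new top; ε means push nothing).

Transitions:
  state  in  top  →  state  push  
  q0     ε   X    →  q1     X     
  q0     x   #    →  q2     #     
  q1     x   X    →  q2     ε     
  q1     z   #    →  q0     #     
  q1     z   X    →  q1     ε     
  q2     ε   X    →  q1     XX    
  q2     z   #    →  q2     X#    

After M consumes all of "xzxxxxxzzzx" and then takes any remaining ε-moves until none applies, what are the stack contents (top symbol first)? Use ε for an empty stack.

#

(q0, xzxxxxxzzzx, #) ⊢ (q2, zxxxxxzzzx, #) ⊢ (q2, xxxxxzzzx, X#) ⊢ (q1, xxxxxzzzx, XX#) ⊢ (q2, xxxxzzzx, X#) ⊢ (q1, xxxxzzzx, XX#) ⊢ (q2, xxxzzzx, X#) ⊢ (q1, xxxzzzx, XX#) ⊢ (q2, xxzzzx, X#) ⊢ (q1, xxzzzx, XX#) ⊢ (q2, xzzzx, X#) ⊢ (q1, xzzzx, XX#) ⊢ (q2, zzzx, X#) ⊢ (q1, zzzx, XX#) ⊢ (q1, zzx, X#) ⊢ (q1, zx, #) ⊢ (q0, x, #) ⊢ (q2, ε, #)
All input consumed in state q2 with stack #.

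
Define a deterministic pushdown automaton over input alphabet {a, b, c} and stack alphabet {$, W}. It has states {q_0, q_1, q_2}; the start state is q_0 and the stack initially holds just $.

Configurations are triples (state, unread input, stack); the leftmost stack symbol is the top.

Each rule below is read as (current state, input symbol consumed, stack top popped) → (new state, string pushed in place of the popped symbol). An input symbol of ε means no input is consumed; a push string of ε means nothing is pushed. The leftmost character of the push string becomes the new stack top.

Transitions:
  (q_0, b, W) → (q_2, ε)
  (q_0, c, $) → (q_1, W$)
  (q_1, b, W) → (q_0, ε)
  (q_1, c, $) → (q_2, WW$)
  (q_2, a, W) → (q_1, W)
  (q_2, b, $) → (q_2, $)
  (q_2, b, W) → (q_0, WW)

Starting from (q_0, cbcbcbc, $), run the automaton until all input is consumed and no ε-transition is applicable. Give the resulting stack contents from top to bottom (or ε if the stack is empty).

W$

(q_0, cbcbcbc, $) ⊢ (q_1, bcbcbc, W$) ⊢ (q_0, cbcbc, $) ⊢ (q_1, bcbc, W$) ⊢ (q_0, cbc, $) ⊢ (q_1, bc, W$) ⊢ (q_0, c, $) ⊢ (q_1, ε, W$)
All input consumed in state q_1 with stack W$.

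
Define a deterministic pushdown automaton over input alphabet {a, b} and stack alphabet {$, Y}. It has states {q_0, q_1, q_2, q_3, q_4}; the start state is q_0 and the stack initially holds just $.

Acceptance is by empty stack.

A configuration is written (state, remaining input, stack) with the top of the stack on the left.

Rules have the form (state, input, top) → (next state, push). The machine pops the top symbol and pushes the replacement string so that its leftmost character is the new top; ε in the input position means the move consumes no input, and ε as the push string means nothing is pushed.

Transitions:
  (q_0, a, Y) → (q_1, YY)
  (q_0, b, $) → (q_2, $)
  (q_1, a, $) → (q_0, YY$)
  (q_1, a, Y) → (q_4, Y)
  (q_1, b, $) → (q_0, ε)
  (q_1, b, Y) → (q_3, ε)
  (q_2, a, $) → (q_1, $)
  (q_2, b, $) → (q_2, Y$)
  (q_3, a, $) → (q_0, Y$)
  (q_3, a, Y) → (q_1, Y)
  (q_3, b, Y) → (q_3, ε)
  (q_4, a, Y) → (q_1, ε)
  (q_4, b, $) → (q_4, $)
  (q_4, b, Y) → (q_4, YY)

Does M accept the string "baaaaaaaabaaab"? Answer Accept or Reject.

(q_0, baaaaaaaabaaab, $)
  read b, top $: go to q_2, push $ → (q_2, aaaaaaaabaaab, $)
  read a, top $: go to q_1, push $ → (q_1, aaaaaaabaaab, $)
  read a, top $: go to q_0, push YY$ → (q_0, aaaaaabaaab, YY$)
  read a, top Y: go to q_1, push YY → (q_1, aaaaabaaab, YYY$)
  read a, top Y: go to q_4, push Y → (q_4, aaaabaaab, YYY$)
  read a, top Y: go to q_1, push ε → (q_1, aaabaaab, YY$)
  read a, top Y: go to q_4, push Y → (q_4, aabaaab, YY$)
  read a, top Y: go to q_1, push ε → (q_1, abaaab, Y$)
  read a, top Y: go to q_4, push Y → (q_4, baaab, Y$)
  read b, top Y: go to q_4, push YY → (q_4, aaab, YY$)
  read a, top Y: go to q_1, push ε → (q_1, aab, Y$)
  read a, top Y: go to q_4, push Y → (q_4, ab, Y$)
  read a, top Y: go to q_1, push ε → (q_1, b, $)
  read b, top $: go to q_0, push ε → (q_0, ε, ε)
All input consumed and the stack is empty.

Accept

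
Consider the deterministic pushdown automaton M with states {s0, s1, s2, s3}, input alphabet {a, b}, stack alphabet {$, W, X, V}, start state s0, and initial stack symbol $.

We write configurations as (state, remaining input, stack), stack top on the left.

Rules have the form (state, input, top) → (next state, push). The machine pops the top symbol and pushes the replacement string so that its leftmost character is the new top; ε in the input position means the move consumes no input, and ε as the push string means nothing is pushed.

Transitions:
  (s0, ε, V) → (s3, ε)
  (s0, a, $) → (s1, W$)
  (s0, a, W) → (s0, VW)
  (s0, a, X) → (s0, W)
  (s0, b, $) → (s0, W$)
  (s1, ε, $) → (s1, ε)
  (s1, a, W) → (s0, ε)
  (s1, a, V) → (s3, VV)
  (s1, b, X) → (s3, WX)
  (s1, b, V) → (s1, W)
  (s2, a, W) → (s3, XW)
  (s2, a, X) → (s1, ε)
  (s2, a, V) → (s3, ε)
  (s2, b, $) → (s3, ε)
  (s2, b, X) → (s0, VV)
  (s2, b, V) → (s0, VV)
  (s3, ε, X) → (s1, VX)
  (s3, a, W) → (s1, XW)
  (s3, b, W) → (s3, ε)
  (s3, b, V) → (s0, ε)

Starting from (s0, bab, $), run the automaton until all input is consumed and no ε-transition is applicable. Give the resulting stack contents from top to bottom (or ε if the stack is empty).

$

(s0, bab, $) ⊢ (s0, ab, W$) ⊢ (s0, b, VW$) ⊢ (s3, b, W$) ⊢ (s3, ε, $)
All input consumed in state s3 with stack $.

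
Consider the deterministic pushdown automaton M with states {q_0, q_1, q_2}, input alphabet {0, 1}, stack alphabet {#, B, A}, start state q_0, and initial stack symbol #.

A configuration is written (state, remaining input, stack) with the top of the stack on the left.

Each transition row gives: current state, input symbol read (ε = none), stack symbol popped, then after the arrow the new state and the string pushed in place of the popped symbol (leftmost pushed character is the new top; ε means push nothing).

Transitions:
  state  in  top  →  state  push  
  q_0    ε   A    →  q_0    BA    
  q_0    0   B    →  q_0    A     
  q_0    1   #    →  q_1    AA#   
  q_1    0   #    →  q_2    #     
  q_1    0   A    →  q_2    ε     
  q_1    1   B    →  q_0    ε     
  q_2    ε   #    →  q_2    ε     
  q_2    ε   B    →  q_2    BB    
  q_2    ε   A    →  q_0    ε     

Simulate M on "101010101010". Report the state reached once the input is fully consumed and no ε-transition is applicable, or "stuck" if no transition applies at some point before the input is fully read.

q_0

(q_0, 101010101010, #)
  read 1, top #: go to q_1, push AA# → (q_1, 01010101010, AA#)
  read 0, top A: go to q_2, push ε → (q_2, 1010101010, A#)
  ε-move, top A: go to q_0, push ε → (q_0, 1010101010, #)
  read 1, top #: go to q_1, push AA# → (q_1, 010101010, AA#)
  read 0, top A: go to q_2, push ε → (q_2, 10101010, A#)
  ε-move, top A: go to q_0, push ε → (q_0, 10101010, #)
  read 1, top #: go to q_1, push AA# → (q_1, 0101010, AA#)
  read 0, top A: go to q_2, push ε → (q_2, 101010, A#)
  ε-move, top A: go to q_0, push ε → (q_0, 101010, #)
  read 1, top #: go to q_1, push AA# → (q_1, 01010, AA#)
  read 0, top A: go to q_2, push ε → (q_2, 1010, A#)
  ε-move, top A: go to q_0, push ε → (q_0, 1010, #)
  read 1, top #: go to q_1, push AA# → (q_1, 010, AA#)
  read 0, top A: go to q_2, push ε → (q_2, 10, A#)
  ε-move, top A: go to q_0, push ε → (q_0, 10, #)
  read 1, top #: go to q_1, push AA# → (q_1, 0, AA#)
  read 0, top A: go to q_2, push ε → (q_2, ε, A#)
  ε-move, top A: go to q_0, push ε → (q_0, ε, #)
All input consumed; M is in state q_0.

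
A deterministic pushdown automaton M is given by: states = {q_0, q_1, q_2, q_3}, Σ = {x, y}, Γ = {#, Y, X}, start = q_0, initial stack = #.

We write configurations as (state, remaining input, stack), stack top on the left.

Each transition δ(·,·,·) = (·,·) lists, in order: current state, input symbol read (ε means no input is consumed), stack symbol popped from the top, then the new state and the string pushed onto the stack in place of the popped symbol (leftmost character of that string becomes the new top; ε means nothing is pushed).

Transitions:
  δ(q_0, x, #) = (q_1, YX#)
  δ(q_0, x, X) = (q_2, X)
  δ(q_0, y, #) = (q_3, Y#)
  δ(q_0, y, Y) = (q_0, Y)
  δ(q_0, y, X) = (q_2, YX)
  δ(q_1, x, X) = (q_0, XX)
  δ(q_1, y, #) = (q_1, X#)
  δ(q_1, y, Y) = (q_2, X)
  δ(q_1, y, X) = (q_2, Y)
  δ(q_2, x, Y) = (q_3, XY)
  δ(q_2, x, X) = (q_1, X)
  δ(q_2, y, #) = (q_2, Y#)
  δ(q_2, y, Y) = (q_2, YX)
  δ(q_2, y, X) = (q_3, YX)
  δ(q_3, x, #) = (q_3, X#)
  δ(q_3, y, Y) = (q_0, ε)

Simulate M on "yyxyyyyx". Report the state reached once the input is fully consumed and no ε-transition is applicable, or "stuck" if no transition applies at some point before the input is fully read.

(q_0, yyxyyyyx, #)
  read y, top #: go to q_3, push Y# → (q_3, yxyyyyx, Y#)
  read y, top Y: go to q_0, push ε → (q_0, xyyyyx, #)
  read x, top #: go to q_1, push YX# → (q_1, yyyyx, YX#)
  read y, top Y: go to q_2, push X → (q_2, yyyx, XX#)
  read y, top X: go to q_3, push YX → (q_3, yyx, YXX#)
  read y, top Y: go to q_0, push ε → (q_0, yx, XX#)
  read y, top X: go to q_2, push YX → (q_2, x, YXX#)
  read x, top Y: go to q_3, push XY → (q_3, ε, XYXX#)
All input consumed; M is in state q_3.

q_3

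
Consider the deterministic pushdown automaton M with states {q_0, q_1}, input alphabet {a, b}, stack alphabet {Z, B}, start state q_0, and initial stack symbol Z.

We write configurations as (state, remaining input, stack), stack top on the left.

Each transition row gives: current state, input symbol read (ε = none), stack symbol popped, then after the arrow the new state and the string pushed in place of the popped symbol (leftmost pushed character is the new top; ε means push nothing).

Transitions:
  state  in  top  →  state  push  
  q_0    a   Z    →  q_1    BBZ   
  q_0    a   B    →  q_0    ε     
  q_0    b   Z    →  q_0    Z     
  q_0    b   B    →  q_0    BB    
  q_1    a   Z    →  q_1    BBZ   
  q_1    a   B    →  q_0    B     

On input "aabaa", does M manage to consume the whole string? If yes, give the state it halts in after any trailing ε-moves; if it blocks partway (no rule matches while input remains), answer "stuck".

(q_0, aabaa, Z)
  read a, top Z: go to q_1, push BBZ → (q_1, abaa, BBZ)
  read a, top B: go to q_0, push B → (q_0, baa, BBZ)
  read b, top B: go to q_0, push BB → (q_0, aa, BBBZ)
  read a, top B: go to q_0, push ε → (q_0, a, BBZ)
  read a, top B: go to q_0, push ε → (q_0, ε, BZ)
All input consumed; M is in state q_0.

q_0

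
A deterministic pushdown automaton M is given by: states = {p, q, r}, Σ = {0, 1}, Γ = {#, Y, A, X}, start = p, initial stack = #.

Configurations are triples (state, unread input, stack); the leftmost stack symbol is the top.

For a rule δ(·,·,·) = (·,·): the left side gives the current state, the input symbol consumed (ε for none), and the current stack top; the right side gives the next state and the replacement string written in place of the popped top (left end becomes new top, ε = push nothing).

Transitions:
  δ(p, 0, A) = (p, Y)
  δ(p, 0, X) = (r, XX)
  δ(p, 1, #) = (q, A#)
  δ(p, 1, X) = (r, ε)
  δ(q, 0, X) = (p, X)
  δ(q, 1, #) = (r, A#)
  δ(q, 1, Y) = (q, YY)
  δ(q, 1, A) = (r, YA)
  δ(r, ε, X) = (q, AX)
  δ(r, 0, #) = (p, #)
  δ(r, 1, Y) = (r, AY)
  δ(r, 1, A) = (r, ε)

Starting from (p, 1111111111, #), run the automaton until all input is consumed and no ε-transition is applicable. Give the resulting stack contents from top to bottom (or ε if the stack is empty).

YA#

(p, 1111111111, #)
  read 1, top #: go to q, push A# → (q, 111111111, A#)
  read 1, top A: go to r, push YA → (r, 11111111, YA#)
  read 1, top Y: go to r, push AY → (r, 1111111, AYA#)
  read 1, top A: go to r, push ε → (r, 111111, YA#)
  read 1, top Y: go to r, push AY → (r, 11111, AYA#)
  read 1, top A: go to r, push ε → (r, 1111, YA#)
  read 1, top Y: go to r, push AY → (r, 111, AYA#)
  read 1, top A: go to r, push ε → (r, 11, YA#)
  read 1, top Y: go to r, push AY → (r, 1, AYA#)
  read 1, top A: go to r, push ε → (r, ε, YA#)
All input consumed in state r with stack YA#.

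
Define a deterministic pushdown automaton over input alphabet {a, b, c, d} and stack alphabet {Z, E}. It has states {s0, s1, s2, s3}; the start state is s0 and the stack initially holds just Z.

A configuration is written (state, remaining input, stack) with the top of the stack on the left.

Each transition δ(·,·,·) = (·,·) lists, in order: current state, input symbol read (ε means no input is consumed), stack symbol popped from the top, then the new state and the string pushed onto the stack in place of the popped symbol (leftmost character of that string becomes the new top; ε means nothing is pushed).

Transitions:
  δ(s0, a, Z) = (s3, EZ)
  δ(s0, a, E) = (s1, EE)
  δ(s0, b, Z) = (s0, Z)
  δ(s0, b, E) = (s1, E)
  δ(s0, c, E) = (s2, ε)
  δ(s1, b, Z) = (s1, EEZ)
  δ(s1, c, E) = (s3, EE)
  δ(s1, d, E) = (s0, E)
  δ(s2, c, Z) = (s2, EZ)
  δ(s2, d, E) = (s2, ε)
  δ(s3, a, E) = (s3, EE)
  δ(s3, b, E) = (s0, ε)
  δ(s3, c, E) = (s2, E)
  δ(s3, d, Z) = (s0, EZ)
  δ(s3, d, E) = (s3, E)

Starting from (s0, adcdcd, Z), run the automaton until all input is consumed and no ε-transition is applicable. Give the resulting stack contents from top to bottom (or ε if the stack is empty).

(s0, adcdcd, Z) ⊢ (s3, dcdcd, EZ) ⊢ (s3, cdcd, EZ) ⊢ (s2, dcd, EZ) ⊢ (s2, cd, Z) ⊢ (s2, d, EZ) ⊢ (s2, ε, Z)
All input consumed in state s2 with stack Z.

Z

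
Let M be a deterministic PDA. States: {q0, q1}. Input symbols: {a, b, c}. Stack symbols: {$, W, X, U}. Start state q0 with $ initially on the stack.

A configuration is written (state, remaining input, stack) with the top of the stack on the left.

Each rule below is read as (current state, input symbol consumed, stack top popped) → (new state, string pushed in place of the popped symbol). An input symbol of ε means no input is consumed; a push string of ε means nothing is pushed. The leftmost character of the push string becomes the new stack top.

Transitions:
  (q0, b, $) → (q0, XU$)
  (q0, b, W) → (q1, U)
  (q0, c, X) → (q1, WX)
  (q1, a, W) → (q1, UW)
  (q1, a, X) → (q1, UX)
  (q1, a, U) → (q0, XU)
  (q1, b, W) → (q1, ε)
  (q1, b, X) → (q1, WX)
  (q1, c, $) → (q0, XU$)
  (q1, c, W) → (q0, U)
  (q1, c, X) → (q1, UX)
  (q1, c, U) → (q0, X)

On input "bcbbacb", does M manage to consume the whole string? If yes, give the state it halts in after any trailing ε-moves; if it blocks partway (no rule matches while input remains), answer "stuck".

stuck

(q0, bcbbacb, $)
  read b, top $: go to q0, push XU$ → (q0, cbbacb, XU$)
  read c, top X: go to q1, push WX → (q1, bbacb, WXU$)
  read b, top W: go to q1, push ε → (q1, bacb, XU$)
  read b, top X: go to q1, push WX → (q1, acb, WXU$)
  read a, top W: go to q1, push UW → (q1, cb, UWXU$)
  read c, top U: go to q0, push X → (q0, b, XWXU$)
No transition for (q0, b, top X); M blocks with input b remaining.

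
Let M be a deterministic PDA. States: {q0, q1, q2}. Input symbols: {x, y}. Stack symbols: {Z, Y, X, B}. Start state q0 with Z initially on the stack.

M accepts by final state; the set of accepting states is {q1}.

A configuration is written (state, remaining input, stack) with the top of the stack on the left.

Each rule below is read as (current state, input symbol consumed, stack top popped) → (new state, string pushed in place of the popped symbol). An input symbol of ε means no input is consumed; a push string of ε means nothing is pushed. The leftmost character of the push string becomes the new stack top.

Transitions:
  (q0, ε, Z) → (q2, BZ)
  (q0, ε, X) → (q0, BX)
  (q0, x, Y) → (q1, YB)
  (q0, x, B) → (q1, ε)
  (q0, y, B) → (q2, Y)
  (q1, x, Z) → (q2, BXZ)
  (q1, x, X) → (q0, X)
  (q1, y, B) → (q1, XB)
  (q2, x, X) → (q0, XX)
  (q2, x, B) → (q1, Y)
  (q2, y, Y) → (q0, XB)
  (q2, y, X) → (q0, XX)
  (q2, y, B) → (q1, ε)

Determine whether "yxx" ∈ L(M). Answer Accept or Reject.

(q0, yxx, Z)
  ε-move, top Z: go to q2, push BZ → (q2, yxx, BZ)
  read y, top B: go to q1, push ε → (q1, xx, Z)
  read x, top Z: go to q2, push BXZ → (q2, x, BXZ)
  read x, top B: go to q1, push Y → (q1, ε, YXZ)
All input consumed; state q1 ∈ F.

Accept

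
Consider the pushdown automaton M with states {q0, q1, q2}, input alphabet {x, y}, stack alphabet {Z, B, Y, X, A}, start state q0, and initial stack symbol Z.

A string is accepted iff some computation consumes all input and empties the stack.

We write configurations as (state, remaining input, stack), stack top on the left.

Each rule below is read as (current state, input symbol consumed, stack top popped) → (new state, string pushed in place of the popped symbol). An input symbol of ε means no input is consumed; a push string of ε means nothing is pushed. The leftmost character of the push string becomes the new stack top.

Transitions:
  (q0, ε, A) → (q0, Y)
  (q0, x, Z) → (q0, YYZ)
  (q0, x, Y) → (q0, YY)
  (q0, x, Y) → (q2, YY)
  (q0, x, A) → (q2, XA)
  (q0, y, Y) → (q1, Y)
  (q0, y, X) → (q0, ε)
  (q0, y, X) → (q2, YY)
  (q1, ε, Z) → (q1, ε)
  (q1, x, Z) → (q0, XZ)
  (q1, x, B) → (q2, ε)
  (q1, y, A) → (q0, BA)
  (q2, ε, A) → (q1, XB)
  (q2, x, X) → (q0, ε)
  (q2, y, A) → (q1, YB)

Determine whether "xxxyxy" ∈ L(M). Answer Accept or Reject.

No computation consumes all input and empties the stack.

Reject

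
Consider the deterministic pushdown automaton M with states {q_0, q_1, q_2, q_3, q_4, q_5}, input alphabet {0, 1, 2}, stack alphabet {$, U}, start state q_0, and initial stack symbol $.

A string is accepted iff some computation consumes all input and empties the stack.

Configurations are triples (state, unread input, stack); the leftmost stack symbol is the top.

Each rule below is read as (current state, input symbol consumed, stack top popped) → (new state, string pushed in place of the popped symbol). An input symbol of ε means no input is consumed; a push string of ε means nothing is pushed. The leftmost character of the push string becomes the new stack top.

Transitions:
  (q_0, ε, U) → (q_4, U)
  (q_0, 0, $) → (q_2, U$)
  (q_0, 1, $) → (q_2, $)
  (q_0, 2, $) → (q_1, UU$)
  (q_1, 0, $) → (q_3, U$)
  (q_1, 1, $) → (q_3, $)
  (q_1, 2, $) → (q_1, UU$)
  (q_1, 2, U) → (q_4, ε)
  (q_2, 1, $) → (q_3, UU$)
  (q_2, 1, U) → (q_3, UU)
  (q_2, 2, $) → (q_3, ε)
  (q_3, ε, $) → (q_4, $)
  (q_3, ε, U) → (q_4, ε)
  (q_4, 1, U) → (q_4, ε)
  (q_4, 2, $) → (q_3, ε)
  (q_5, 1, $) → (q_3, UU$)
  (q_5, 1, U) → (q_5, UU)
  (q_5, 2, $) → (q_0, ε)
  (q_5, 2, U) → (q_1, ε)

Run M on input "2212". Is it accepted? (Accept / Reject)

Accept

(q_0, 2212, $)
  read 2, top $: go to q_1, push UU$ → (q_1, 212, UU$)
  read 2, top U: go to q_4, push ε → (q_4, 12, U$)
  read 1, top U: go to q_4, push ε → (q_4, 2, $)
  read 2, top $: go to q_3, push ε → (q_3, ε, ε)
All input consumed and the stack is empty.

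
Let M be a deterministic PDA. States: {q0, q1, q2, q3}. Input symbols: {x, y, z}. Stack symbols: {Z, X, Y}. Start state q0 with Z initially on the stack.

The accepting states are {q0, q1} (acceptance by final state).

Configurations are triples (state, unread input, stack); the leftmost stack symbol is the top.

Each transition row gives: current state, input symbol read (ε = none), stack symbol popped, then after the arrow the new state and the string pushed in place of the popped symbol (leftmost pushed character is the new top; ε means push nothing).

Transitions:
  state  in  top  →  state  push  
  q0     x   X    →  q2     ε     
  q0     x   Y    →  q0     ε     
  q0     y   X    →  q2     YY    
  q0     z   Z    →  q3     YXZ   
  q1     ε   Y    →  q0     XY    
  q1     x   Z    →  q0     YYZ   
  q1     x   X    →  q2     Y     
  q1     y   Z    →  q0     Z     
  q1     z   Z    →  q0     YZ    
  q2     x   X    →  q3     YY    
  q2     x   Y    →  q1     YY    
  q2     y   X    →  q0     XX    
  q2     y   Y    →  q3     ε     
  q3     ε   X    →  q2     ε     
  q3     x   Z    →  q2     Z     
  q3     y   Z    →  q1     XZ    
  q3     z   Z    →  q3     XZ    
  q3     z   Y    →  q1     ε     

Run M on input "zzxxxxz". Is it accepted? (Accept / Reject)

(q0, zzxxxxz, Z)
  read z, top Z: go to q3, push YXZ → (q3, zxxxxz, YXZ)
  read z, top Y: go to q1, push ε → (q1, xxxxz, XZ)
  read x, top X: go to q2, push Y → (q2, xxxz, YZ)
  read x, top Y: go to q1, push YY → (q1, xxz, YYZ)
  ε-move, top Y: go to q0, push XY → (q0, xxz, XYYZ)
  read x, top X: go to q2, push ε → (q2, xz, YYZ)
  read x, top Y: go to q1, push YY → (q1, z, YYYZ)
  ε-move, top Y: go to q0, push XY → (q0, z, XYYYZ)
No transition applies at (q0, z, XYYYZ); input not fully consumed.

Reject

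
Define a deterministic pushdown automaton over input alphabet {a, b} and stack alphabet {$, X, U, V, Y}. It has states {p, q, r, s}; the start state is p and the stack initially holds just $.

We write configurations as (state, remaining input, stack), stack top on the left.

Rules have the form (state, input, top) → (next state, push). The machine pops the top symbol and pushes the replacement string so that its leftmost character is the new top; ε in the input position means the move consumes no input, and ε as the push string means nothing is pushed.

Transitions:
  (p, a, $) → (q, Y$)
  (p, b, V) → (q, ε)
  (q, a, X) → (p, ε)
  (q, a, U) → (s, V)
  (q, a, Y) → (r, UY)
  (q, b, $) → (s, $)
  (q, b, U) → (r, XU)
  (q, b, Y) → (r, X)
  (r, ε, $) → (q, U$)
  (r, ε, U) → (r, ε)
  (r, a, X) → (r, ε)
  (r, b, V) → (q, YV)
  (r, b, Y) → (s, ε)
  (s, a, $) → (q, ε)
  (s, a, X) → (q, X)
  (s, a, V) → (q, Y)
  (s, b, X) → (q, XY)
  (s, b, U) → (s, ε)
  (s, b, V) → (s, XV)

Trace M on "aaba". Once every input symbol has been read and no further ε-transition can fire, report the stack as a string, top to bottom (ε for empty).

ε

(p, aaba, $)
  read a, top $: go to q, push Y$ → (q, aba, Y$)
  read a, top Y: go to r, push UY → (r, ba, UY$)
  ε-move, top U: go to r, push ε → (r, ba, Y$)
  read b, top Y: go to s, push ε → (s, a, $)
  read a, top $: go to q, push ε → (q, ε, ε)
All input consumed in state q with stack ε.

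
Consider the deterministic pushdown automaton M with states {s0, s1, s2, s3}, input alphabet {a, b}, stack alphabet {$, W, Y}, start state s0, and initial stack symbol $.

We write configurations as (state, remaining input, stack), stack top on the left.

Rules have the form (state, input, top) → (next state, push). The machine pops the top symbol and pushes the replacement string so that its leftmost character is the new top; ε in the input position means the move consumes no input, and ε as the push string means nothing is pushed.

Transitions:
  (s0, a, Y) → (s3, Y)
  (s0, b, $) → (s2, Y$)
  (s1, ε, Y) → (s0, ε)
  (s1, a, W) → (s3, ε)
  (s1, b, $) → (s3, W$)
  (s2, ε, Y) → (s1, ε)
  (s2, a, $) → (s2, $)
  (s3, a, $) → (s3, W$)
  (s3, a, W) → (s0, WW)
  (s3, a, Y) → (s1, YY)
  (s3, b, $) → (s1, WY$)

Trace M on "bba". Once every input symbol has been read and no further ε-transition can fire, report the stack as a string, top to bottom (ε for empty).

WW$

(s0, bba, $)
  read b, top $: go to s2, push Y$ → (s2, ba, Y$)
  ε-move, top Y: go to s1, push ε → (s1, ba, $)
  read b, top $: go to s3, push W$ → (s3, a, W$)
  read a, top W: go to s0, push WW → (s0, ε, WW$)
All input consumed in state s0 with stack WW$.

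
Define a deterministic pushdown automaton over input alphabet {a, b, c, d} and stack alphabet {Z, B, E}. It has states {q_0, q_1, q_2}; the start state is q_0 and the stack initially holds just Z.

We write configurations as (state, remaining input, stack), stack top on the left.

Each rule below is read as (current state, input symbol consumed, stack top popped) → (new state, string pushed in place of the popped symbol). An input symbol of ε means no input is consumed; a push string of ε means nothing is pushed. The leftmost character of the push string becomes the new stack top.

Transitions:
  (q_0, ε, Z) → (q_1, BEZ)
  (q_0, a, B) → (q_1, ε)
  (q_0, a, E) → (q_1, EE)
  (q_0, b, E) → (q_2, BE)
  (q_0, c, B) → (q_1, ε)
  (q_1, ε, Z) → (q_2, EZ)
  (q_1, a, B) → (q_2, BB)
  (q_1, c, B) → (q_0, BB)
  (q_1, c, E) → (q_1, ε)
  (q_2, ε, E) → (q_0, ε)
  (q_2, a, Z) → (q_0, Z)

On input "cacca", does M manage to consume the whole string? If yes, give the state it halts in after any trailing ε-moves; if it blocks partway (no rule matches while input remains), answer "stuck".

(q_0, cacca, Z)
  ε-move, top Z: go to q_1, push BEZ → (q_1, cacca, BEZ)
  read c, top B: go to q_0, push BB → (q_0, acca, BBEZ)
  read a, top B: go to q_1, push ε → (q_1, cca, BEZ)
  read c, top B: go to q_0, push BB → (q_0, ca, BBEZ)
  read c, top B: go to q_1, push ε → (q_1, a, BEZ)
  read a, top B: go to q_2, push BB → (q_2, ε, BBEZ)
All input consumed; M is in state q_2.

q_2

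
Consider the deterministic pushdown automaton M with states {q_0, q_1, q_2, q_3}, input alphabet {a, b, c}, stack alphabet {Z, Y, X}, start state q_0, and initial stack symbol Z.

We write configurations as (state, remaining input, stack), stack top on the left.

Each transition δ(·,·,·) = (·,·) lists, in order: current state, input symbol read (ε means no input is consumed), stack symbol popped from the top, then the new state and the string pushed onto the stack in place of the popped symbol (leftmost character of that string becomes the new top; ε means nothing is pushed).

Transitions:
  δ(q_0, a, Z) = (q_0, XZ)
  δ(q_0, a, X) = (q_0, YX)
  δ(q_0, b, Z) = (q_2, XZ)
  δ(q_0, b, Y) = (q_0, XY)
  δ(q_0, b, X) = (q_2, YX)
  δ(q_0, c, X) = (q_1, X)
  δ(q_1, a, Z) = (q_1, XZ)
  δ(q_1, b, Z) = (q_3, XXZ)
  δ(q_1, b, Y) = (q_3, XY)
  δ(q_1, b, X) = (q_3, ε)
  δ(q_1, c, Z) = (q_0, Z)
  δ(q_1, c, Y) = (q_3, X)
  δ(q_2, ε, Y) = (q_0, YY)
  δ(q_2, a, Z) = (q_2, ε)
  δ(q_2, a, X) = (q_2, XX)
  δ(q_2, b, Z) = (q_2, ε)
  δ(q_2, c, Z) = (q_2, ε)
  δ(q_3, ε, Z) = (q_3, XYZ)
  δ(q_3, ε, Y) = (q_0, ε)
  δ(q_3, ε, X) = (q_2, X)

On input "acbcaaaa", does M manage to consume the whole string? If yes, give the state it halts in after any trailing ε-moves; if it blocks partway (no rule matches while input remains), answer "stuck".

(q_0, acbcaaaa, Z)
  read a, top Z: go to q_0, push XZ → (q_0, cbcaaaa, XZ)
  read c, top X: go to q_1, push X → (q_1, bcaaaa, XZ)
  read b, top X: go to q_3, push ε → (q_3, caaaa, Z)
  ε-move, top Z: go to q_3, push XYZ → (q_3, caaaa, XYZ)
  ε-move, top X: go to q_2, push X → (q_2, caaaa, XYZ)
No transition for (q_2, c, top X); M blocks with input caaaa remaining.

stuck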